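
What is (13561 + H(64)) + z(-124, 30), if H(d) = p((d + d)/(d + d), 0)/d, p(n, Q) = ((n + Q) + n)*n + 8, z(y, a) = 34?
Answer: 435045/32 ≈ 13595.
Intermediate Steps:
p(n, Q) = 8 + n*(Q + 2*n) (p(n, Q) = ((Q + n) + n)*n + 8 = (Q + 2*n)*n + 8 = n*(Q + 2*n) + 8 = 8 + n*(Q + 2*n))
H(d) = 10/d (H(d) = (8 + 2*((d + d)/(d + d))² + 0*((d + d)/(d + d)))/d = (8 + 2*((2*d)/((2*d)))² + 0*((2*d)/((2*d))))/d = (8 + 2*((2*d)*(1/(2*d)))² + 0*((2*d)*(1/(2*d))))/d = (8 + 2*1² + 0*1)/d = (8 + 2*1 + 0)/d = (8 + 2 + 0)/d = 10/d)
(13561 + H(64)) + z(-124, 30) = (13561 + 10/64) + 34 = (13561 + 10*(1/64)) + 34 = (13561 + 5/32) + 34 = 433957/32 + 34 = 435045/32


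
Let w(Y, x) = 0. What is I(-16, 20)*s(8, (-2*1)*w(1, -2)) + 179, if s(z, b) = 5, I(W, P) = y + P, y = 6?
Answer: 309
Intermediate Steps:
I(W, P) = 6 + P
I(-16, 20)*s(8, (-2*1)*w(1, -2)) + 179 = (6 + 20)*5 + 179 = 26*5 + 179 = 130 + 179 = 309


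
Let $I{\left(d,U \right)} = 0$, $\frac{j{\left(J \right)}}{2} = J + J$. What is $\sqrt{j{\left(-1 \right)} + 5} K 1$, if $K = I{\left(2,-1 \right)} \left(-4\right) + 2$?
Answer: $2$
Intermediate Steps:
$j{\left(J \right)} = 4 J$ ($j{\left(J \right)} = 2 \left(J + J\right) = 2 \cdot 2 J = 4 J$)
$K = 2$ ($K = 0 \left(-4\right) + 2 = 0 + 2 = 2$)
$\sqrt{j{\left(-1 \right)} + 5} K 1 = \sqrt{4 \left(-1\right) + 5} \cdot 2 \cdot 1 = \sqrt{-4 + 5} \cdot 2 \cdot 1 = \sqrt{1} \cdot 2 \cdot 1 = 1 \cdot 2 \cdot 1 = 2 \cdot 1 = 2$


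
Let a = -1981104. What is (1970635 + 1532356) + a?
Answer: 1521887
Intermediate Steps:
(1970635 + 1532356) + a = (1970635 + 1532356) - 1981104 = 3502991 - 1981104 = 1521887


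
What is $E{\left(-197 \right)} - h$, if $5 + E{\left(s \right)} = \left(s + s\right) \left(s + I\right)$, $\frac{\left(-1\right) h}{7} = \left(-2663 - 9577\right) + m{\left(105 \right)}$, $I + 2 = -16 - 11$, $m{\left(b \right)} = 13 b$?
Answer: $12914$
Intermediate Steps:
$I = -29$ ($I = -2 - 27 = -29$)
$h = 76125$ ($h = - 7 \left(\left(-2663 - 9577\right) + 13 \cdot 105\right) = - 7 \left(-12240 + 1365\right) = \left(-7\right) \left(-10875\right) = 76125$)
$E{\left(s \right)} = -5 + 2 s \left(-29 + s\right)$ ($E{\left(s \right)} = -5 + \left(s + s\right) \left(s - 29\right) = -5 + 2 s \left(-29 + s\right)$)
$E{\left(-197 \right)} - h = \left(-5 - -11426 + 2 \left(-197\right)^{2}\right) - 76125 = \left(-5 + 11426 + 2 \cdot 38809\right) - 76125 = \left(-5 + 11426 + 77618\right) - 76125 = 89039 - 76125 = 12914$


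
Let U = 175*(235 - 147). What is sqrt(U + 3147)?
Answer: sqrt(18547) ≈ 136.19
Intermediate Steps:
U = 15400 (U = 175*88 = 15400)
sqrt(U + 3147) = sqrt(15400 + 3147) = sqrt(18547)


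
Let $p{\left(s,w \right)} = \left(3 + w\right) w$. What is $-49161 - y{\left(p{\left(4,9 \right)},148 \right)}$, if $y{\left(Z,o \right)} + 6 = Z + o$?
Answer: $-49411$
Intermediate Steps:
$p{\left(s,w \right)} = w \left(3 + w\right)$
$y{\left(Z,o \right)} = -6 + Z + o$ ($y{\left(Z,o \right)} = -6 + \left(Z + o\right) = -6 + Z + o$)
$-49161 - y{\left(p{\left(4,9 \right)},148 \right)} = -49161 - \left(-6 + 9 \left(3 + 9\right) + 148\right) = -49161 - \left(-6 + 9 \cdot 12 + 148\right) = -49161 - \left(-6 + 108 + 148\right) = -49161 - 250 = -49411$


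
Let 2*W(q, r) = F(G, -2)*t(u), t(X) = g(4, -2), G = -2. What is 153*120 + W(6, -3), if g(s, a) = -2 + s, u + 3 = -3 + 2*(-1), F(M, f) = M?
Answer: 18358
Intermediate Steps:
u = -8 (u = -3 + (-3 + 2*(-1)) = -3 + (-3 - 2) = -3 - 5 = -8)
t(X) = 2 (t(X) = -2 + 4 = 2)
W(q, r) = -2 (W(q, r) = (-2*2)/2 = (1/2)*(-4) = -2)
153*120 + W(6, -3) = 153*120 - 2 = 18360 - 2 = 18358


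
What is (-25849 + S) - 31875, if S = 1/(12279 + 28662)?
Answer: -2363278283/40941 ≈ -57724.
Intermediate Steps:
S = 1/40941 ≈ 2.4425e-5
(-25849 + S) - 31875 = (-25849 + 1/40941) - 31875 = -1058283908/40941 - 31875 = -2363278283/40941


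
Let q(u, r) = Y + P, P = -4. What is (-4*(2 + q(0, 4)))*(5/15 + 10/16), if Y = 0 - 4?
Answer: 23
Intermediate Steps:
Y = -4
q(u, r) = -8 (q(u, r) = -4 - 4 = -8)
(-4*(2 + q(0, 4)))*(5/15 + 10/16) = (-4*(2 - 8))*(5/15 + 10/16) = (-4*(-6))*(5*(1/15) + 10*(1/16)) = 24*(1/3 + 5/8) = 24*(23/24) = 23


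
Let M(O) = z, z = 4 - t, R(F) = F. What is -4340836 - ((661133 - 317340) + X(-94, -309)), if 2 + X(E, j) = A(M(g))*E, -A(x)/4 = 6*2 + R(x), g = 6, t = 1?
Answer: -4690267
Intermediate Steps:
z = 3 (z = 4 - 1*1 = 4 - 1 = 3)
M(O) = 3
A(x) = -48 - 4*x (A(x) = -4*(6*2 + x) = -4*(12 + x) = -48 - 4*x)
X(E, j) = -2 - 60*E (X(E, j) = -2 + (-48 - 4*3)*E = -2 + (-48 - 12)*E = -2 - 60*E)
-4340836 - ((661133 - 317340) + X(-94, -309)) = -4340836 - ((661133 - 317340) + (-2 - 60*(-94))) = -4340836 - (343793 + (-2 + 5640)) = -4340836 - (343793 + 5638) = -4340836 - 1*349431 = -4340836 - 349431 = -4690267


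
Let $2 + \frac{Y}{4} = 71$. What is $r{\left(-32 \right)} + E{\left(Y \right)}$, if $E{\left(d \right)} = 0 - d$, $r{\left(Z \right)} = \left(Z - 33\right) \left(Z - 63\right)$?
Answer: $5899$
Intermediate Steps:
$Y = 276$ ($Y = -8 + 4 \cdot 71 = -8 + 284 = 276$)
$r{\left(Z \right)} = \left(-63 + Z\right) \left(-33 + Z\right)$ ($r{\left(Z \right)} = \left(-33 + Z\right) \left(-63 + Z\right) = \left(-63 + Z\right) \left(-33 + Z\right)$)
$E{\left(d \right)} = - d$
$r{\left(-32 \right)} + E{\left(Y \right)} = \left(2079 + \left(-32\right)^{2} - -3072\right) - 276 = \left(2079 + 1024 + 3072\right) - 276 = 6175 - 276 = 5899$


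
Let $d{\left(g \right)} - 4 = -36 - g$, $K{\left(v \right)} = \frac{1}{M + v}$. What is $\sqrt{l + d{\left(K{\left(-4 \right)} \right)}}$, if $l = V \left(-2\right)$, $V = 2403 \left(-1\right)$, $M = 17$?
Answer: $\frac{\sqrt{806793}}{13} \approx 69.094$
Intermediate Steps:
$K{\left(v \right)} = \frac{1}{17 + v}$
$d{\left(g \right)} = -32 - g$ ($d{\left(g \right)} = 4 - \left(36 + g\right) = -32 - g$)
$V = -2403$
$l = 4806$ ($l = \left(-2403\right) \left(-2\right) = 4806$)
$\sqrt{l + d{\left(K{\left(-4 \right)} \right)}} = \sqrt{4806 - \left(32 + \frac{1}{17 - 4}\right)} = \sqrt{4806 - \frac{417}{13}} = \sqrt{\frac{62061}{13}} = \frac{\sqrt{806793}}{13}$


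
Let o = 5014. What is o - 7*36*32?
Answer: -3050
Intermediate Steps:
o - 7*36*32 = 5014 - 7*36*32 = 5014 - 252*32 = 5014 - 1*8064 = 5014 - 8064 = -3050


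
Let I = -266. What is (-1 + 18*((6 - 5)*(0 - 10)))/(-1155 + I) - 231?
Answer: -328070/1421 ≈ -230.87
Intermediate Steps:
(-1 + 18*((6 - 5)*(0 - 10)))/(-1155 + I) - 231 = (-1 + 18*((6 - 5)*(0 - 10)))/(-1155 - 266) - 231 = (-1 + 18*(1*(-10)))/(-1421) - 231 = -(-1 + 18*(-10))/1421 - 231 = -(-1 - 180)/1421 - 231 = -1/1421*(-181) - 231 = 181/1421 - 231 = -328070/1421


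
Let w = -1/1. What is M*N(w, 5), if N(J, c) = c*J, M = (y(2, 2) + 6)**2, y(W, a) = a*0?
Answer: -180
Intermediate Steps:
y(W, a) = 0
w = -1 (w = -1*1 = -1)
M = 36 (M = (0 + 6)**2 = 6**2 = 36)
N(J, c) = J*c
M*N(w, 5) = 36*(-1*5) = 36*(-5) = -180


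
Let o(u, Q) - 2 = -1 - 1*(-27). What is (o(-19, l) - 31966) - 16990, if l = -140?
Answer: -48928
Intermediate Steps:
o(u, Q) = 28 (o(u, Q) = 2 + (-1 - 1*(-27)) = 2 + (-1 + 27) = 2 + 26 = 28)
(o(-19, l) - 31966) - 16990 = (28 - 31966) - 16990 = -31938 - 16990 = -48928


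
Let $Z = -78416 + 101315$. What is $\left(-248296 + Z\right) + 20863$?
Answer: $-204534$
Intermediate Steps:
$Z = 22899$
$\left(-248296 + Z\right) + 20863 = \left(-248296 + 22899\right) + 20863 = -225397 + 20863 = -204534$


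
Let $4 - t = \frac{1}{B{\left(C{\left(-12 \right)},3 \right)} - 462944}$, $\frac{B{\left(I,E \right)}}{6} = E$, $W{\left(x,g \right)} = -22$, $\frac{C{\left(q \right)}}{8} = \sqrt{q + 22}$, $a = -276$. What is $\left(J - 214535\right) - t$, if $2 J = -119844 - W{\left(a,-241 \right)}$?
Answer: $- \frac{127050040701}{462926} \approx -2.7445 \cdot 10^{5}$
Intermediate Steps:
$C{\left(q \right)} = 8 \sqrt{22 + q}$ ($C{\left(q \right)} = 8 \sqrt{q + 22} = 8 \sqrt{22 + q}$)
$B{\left(I,E \right)} = 6 E$
$J = -59911$ ($J = \frac{-119844 - -22}{2} = \frac{-119844 + 22}{2} = \frac{1}{2} \left(-119822\right) = -59911$)
$t = \frac{1851705}{462926}$ ($t = 4 - \frac{1}{6 \cdot 3 - 462944} = 4 - \frac{1}{18 - 462944} = 4 - \frac{1}{-462926} = 4 - - \frac{1}{462926} = 4 + \frac{1}{462926} = \frac{1851705}{462926} \approx 4.0$)
$\left(J - 214535\right) - t = \left(-59911 - 214535\right) - \frac{1851705}{462926} = -274446 - \frac{1851705}{462926} = - \frac{127050040701}{462926}$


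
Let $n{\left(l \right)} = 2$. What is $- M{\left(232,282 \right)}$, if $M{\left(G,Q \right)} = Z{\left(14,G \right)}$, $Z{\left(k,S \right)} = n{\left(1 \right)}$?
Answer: $-2$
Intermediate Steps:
$Z{\left(k,S \right)} = 2$
$M{\left(G,Q \right)} = 2$
$- M{\left(232,282 \right)} = \left(-1\right) 2 = -2$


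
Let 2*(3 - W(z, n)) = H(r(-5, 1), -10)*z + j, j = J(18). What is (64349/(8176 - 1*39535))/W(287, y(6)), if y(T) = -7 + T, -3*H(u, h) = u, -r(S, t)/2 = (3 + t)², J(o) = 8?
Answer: 64349/48031535 ≈ 0.0013397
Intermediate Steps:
r(S, t) = -2*(3 + t)²
H(u, h) = -u/3
j = 8
W(z, n) = -1 - 16*z/3 (W(z, n) = 3 - ((-(-2)*(3 + 1)²/3)*z + 8)/2 = 3 - ((-(-2)*4²/3)*z + 8)/2 = 3 - ((-(-2)*16/3)*z + 8)/2 = 3 - ((-⅓*(-32))*z + 8)/2 = 3 - (32*z/3 + 8)/2 = 3 - (8 + 32*z/3)/2 = 3 + (-4 - 16*z/3) = -1 - 16*z/3)
(64349/(8176 - 1*39535))/W(287, y(6)) = (64349/(8176 - 1*39535))/(-1 - 16/3*287) = (64349/(8176 - 39535))/(-1 - 4592/3) = (64349/(-31359))/(-4595/3) = (64349*(-1/31359))*(-3/4595) = -64349/31359*(-3/4595) = 64349/48031535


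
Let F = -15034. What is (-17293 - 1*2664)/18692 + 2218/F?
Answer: -170746197/140507764 ≈ -1.2152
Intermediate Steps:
(-17293 - 1*2664)/18692 + 2218/F = (-17293 - 1*2664)/18692 + 2218/(-15034) = (-17293 - 2664)*(1/18692) + 2218*(-1/15034) = -19957*1/18692 - 1109/7517 = -19957/18692 - 1109/7517 = -170746197/140507764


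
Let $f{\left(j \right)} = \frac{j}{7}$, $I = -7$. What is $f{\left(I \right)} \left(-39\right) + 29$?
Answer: $68$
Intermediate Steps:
$f{\left(j \right)} = \frac{j}{7}$ ($f{\left(j \right)} = j \frac{1}{7} = \frac{j}{7}$)
$f{\left(I \right)} \left(-39\right) + 29 = \frac{1}{7} \left(-7\right) \left(-39\right) + 29 = \left(-1\right) \left(-39\right) + 29 = 39 + 29 = 68$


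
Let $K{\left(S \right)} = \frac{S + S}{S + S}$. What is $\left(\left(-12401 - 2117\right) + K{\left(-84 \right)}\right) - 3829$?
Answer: $-18346$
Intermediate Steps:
$K{\left(S \right)} = 1$ ($K{\left(S \right)} = \frac{2 S}{2 S} = 2 S \frac{1}{2 S} = 1$)
$\left(\left(-12401 - 2117\right) + K{\left(-84 \right)}\right) - 3829 = \left(\left(-12401 - 2117\right) + 1\right) - 3829 = \left(-14518 + 1\right) - 3829 = -14517 - 3829 = -18346$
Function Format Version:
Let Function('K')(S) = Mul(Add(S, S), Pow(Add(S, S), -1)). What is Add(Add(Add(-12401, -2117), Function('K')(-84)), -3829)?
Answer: -18346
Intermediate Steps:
Function('K')(S) = 1 (Function('K')(S) = Mul(Mul(2, S), Pow(Mul(2, S), -1)) = Mul(Mul(2, S), Mul(Rational(1, 2), Pow(S, -1))) = 1)
Add(Add(Add(-12401, -2117), Function('K')(-84)), -3829) = Add(Add(Add(-12401, -2117), 1), -3829) = Add(Add(-14518, 1), -3829) = Add(-14517, -3829) = -18346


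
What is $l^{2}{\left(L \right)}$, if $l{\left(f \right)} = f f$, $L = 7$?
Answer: $2401$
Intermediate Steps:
$l{\left(f \right)} = f^{2}$
$l^{2}{\left(L \right)} = \left(7^{2}\right)^{2} = 49^{2} = 2401$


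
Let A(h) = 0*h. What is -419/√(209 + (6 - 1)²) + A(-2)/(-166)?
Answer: -419*√26/78 ≈ -27.391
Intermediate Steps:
A(h) = 0
-419/√(209 + (6 - 1)²) + A(-2)/(-166) = -419/√(209 + (6 - 1)²) + 0/(-166) = -419/√(209 + 5²) + 0*(-1/166) = -419/√(209 + 25) + 0 = -419*√26/78 + 0 = -419*√26/78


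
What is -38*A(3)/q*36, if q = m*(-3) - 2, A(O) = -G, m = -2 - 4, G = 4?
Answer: 342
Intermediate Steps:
m = -6
A(O) = -4 (A(O) = -1*4 = -4)
q = 16 (q = -6*(-3) - 2 = 18 - 2 = 16)
-38*A(3)/q*36 = -(-152)/16*36 = -38*(-¼)*36 = (19/2)*36 = 342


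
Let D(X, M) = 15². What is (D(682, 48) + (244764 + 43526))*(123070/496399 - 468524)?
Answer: -67101295919561090/496399 ≈ -1.3518e+11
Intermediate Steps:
D(X, M) = 225
(D(682, 48) + (244764 + 43526))*(123070/496399 - 468524) = (225 + (244764 + 43526))*(123070/496399 - 468524) = (225 + 288290)*(123070*(1/496399) - 468524) = 288515*(123070/496399 - 468524) = 288515*(-232574722006/496399) = -67101295919561090/496399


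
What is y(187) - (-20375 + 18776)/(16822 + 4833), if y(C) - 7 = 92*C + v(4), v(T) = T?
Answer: 372792424/21655 ≈ 17215.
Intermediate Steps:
y(C) = 11 + 92*C (y(C) = 7 + (92*C + 4) = 7 + (4 + 92*C) = 11 + 92*C)
y(187) - (-20375 + 18776)/(16822 + 4833) = (11 + 92*187) - (-20375 + 18776)/(16822 + 4833) = (11 + 17204) - (-1599)/21655 = 17215 - (-1599)/21655 = 17215 - 1*(-1599/21655) = 17215 + 1599/21655 = 372792424/21655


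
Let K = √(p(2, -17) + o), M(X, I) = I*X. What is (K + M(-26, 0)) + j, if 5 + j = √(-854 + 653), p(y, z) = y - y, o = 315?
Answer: -5 + 3*√35 + I*√201 ≈ 12.748 + 14.177*I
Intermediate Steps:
p(y, z) = 0
j = -5 + I*√201 (j = -5 + √(-854 + 653) = -5 + √(-201) = -5 + I*√201 ≈ -5.0 + 14.177*I)
K = 3*√35 (K = √(0 + 315) = √315 = 3*√35 ≈ 17.748)
(K + M(-26, 0)) + j = (3*√35 + 0*(-26)) + (-5 + I*√201) = (3*√35 + 0) + (-5 + I*√201) = 3*√35 + (-5 + I*√201) = -5 + 3*√35 + I*√201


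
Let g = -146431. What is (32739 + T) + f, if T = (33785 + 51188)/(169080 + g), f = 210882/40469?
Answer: 2728745964574/83325671 ≈ 32748.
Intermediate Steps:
f = 210882/40469 (f = 210882*(1/40469) = 210882/40469 ≈ 5.2110)
T = 84973/22649 (T = (33785 + 51188)/(169080 - 146431) = 84973/22649 ≈ 3.7517)
(32739 + T) + f = (32739 + 84973/22649) + 210882/40469 = 741590584/22649 + 210882/40469 = 2728745964574/83325671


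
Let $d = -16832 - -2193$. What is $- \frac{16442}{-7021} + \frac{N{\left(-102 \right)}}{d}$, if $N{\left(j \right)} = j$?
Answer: $\frac{241410580}{102780419} \approx 2.3488$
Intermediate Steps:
$d = -14639$ ($d = -16832 + 2193 = -14639$)
$- \frac{16442}{-7021} + \frac{N{\left(-102 \right)}}{d} = - \frac{16442}{-7021} - \frac{102}{-14639} = \left(-16442\right) \left(- \frac{1}{7021}\right) - - \frac{102}{14639} = \frac{16442}{7021} + \frac{102}{14639} = \frac{241410580}{102780419}$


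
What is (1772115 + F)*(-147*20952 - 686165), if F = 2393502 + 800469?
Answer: -18702821179374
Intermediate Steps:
F = 3193971
(1772115 + F)*(-147*20952 - 686165) = (1772115 + 3193971)*(-147*20952 - 686165) = 4966086*(-3079944 - 686165) = 4966086*(-3766109) = -18702821179374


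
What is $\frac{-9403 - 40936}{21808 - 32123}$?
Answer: $\frac{50339}{10315} \approx 4.8802$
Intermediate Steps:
$\frac{-9403 - 40936}{21808 - 32123} = - \frac{50339}{-10315} = \left(-50339\right) \left(- \frac{1}{10315}\right) = \frac{50339}{10315}$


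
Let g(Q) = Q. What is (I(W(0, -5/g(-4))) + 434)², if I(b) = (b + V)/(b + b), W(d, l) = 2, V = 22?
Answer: 193600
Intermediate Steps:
I(b) = (22 + b)/(2*b) (I(b) = (b + 22)/(b + b) = (22 + b)/((2*b)) = (22 + b)*(1/(2*b)) = (22 + b)/(2*b))
(I(W(0, -5/g(-4))) + 434)² = ((½)*(22 + 2)/2 + 434)² = ((½)*(½)*24 + 434)² = (6 + 434)² = 440² = 193600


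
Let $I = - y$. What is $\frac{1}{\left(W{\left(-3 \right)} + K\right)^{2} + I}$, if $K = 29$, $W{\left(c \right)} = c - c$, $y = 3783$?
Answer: $- \frac{1}{2942} \approx -0.0003399$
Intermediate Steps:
$I = -3783$ ($I = \left(-1\right) 3783 = -3783$)
$W{\left(c \right)} = 0$
$\frac{1}{\left(W{\left(-3 \right)} + K\right)^{2} + I} = \frac{1}{\left(0 + 29\right)^{2} - 3783} = \frac{1}{29^{2} - 3783} = \frac{1}{841 - 3783} = \frac{1}{-2942} = - \frac{1}{2942}$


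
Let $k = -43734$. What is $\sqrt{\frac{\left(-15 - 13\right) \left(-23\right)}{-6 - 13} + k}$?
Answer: $\frac{i \sqrt{15800210}}{19} \approx 209.21 i$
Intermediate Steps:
$\sqrt{\frac{\left(-15 - 13\right) \left(-23\right)}{-6 - 13} + k} = \sqrt{\frac{\left(-15 - 13\right) \left(-23\right)}{-6 - 13} - 43734} = \sqrt{\frac{\left(-15 - 13\right) \left(-23\right)}{-19} - 43734} = \sqrt{\left(-28\right) \left(-23\right) \left(- \frac{1}{19}\right) - 43734} = \sqrt{644 \left(- \frac{1}{19}\right) - 43734} = \sqrt{- \frac{644}{19} - 43734} = \sqrt{- \frac{831590}{19}} = \frac{i \sqrt{15800210}}{19}$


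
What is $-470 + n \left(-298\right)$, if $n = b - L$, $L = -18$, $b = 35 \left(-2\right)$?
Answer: $15026$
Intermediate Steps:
$b = -70$
$n = -52$ ($n = -70 - -18 = -70 + 18 = -52$)
$-470 + n \left(-298\right) = -470 - -15496 = -470 + 15496 = 15026$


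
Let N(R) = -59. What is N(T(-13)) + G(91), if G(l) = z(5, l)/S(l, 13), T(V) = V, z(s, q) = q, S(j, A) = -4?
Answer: -327/4 ≈ -81.750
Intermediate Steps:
G(l) = -l/4 (G(l) = l/(-4) = l*(-¼) = -l/4)
N(T(-13)) + G(91) = -59 - ¼*91 = -59 - 91/4 = -327/4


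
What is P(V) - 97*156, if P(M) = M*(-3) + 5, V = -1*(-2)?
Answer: -15133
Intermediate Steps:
V = 2
P(M) = 5 - 3*M (P(M) = -3*M + 5 = 5 - 3*M)
P(V) - 97*156 = (5 - 3*2) - 97*156 = (5 - 6) - 15132 = -1 - 15132 = -15133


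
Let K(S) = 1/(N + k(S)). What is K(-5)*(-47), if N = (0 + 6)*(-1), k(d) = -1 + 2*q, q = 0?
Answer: 47/7 ≈ 6.7143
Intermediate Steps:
k(d) = -1 (k(d) = -1 + 2*0 = -1 + 0 = -1)
N = -6 (N = 6*(-1) = -6)
K(S) = -⅐ (K(S) = 1/(-6 - 1) = 1/(-7) = -⅐)
K(-5)*(-47) = -⅐*(-47) = 47/7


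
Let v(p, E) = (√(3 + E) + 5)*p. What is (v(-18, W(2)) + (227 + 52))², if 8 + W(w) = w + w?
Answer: 35397 - 6804*I ≈ 35397.0 - 6804.0*I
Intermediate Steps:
W(w) = -8 + 2*w (W(w) = -8 + (w + w) = -8 + 2*w)
v(p, E) = p*(5 + √(3 + E)) (v(p, E) = (5 + √(3 + E))*p = p*(5 + √(3 + E)))
(v(-18, W(2)) + (227 + 52))² = (-18*(5 + √(3 + (-8 + 2*2))) + (227 + 52))² = (-18*(5 + √(3 + (-8 + 4))) + 279)² = (-18*(5 + √(3 - 4)) + 279)² = (-18*(5 + √(-1)) + 279)² = (-18*(5 + I) + 279)² = ((-90 - 18*I) + 279)² = (189 - 18*I)²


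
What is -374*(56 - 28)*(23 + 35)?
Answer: -607376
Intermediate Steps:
-374*(56 - 28)*(23 + 35) = -10472*58 = -374*1624 = -607376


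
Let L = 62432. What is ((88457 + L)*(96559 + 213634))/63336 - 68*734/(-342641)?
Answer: 1233632026206253/1669346952 ≈ 7.3899e+5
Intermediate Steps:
((88457 + L)*(96559 + 213634))/63336 - 68*734/(-342641) = ((88457 + 62432)*(96559 + 213634))/63336 - 68*734/(-342641) = (150889*310193)*(1/63336) - 49912*(-1/342641) = 46804711577*(1/63336) + 49912/342641 = 3600362429/4872 + 49912/342641 = 1233632026206253/1669346952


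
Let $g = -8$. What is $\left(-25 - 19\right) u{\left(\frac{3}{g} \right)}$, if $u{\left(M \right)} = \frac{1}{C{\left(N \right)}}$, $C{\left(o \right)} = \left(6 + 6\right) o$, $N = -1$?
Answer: $\frac{11}{3} \approx 3.6667$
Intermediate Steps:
$C{\left(o \right)} = 12 o$
$u{\left(M \right)} = - \frac{1}{12}$ ($u{\left(M \right)} = \frac{1}{12 \left(-1\right)} = \frac{1}{-12} = - \frac{1}{12}$)
$\left(-25 - 19\right) u{\left(\frac{3}{g} \right)} = \left(-25 - 19\right) \left(- \frac{1}{12}\right) = \left(-44\right) \left(- \frac{1}{12}\right) = \frac{11}{3}$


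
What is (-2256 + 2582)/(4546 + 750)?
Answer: 163/2648 ≈ 0.061556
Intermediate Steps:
(-2256 + 2582)/(4546 + 750) = 326/5296 = 326*(1/5296) = 163/2648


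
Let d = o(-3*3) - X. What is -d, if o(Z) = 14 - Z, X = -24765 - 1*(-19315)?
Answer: -5473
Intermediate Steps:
X = -5450 (X = -24765 + 19315 = -5450)
d = 5473 (d = (14 - (-3)*3) - 1*(-5450) = (14 - 1*(-9)) + 5450 = (14 + 9) + 5450 = 23 + 5450 = 5473)
-d = -1*5473 = -5473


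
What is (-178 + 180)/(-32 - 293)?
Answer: -2/325 ≈ -0.0061538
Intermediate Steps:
(-178 + 180)/(-32 - 293) = 2/(-325) = 2*(-1/325) = -2/325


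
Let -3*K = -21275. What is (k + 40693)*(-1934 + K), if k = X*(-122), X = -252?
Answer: 1105344701/3 ≈ 3.6845e+8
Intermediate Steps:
K = 21275/3 (K = -⅓*(-21275) = 21275/3 ≈ 7091.7)
k = 30744 (k = -252*(-122) = 30744)
(k + 40693)*(-1934 + K) = (30744 + 40693)*(-1934 + 21275/3) = 71437*(15473/3) = 1105344701/3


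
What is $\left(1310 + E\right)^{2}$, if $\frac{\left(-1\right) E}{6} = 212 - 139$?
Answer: $760384$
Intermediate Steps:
$E = -438$ ($E = - 6 \left(212 - 139\right) = \left(-6\right) 73 = -438$)
$\left(1310 + E\right)^{2} = \left(1310 - 438\right)^{2} = 872^{2} = 760384$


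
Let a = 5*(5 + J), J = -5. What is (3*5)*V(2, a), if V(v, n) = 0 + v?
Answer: 30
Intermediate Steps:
a = 0 (a = 5*(5 - 5) = 5*0 = 0)
V(v, n) = v
(3*5)*V(2, a) = (3*5)*2 = 15*2 = 30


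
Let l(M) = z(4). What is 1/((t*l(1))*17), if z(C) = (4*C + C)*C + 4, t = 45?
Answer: 1/64260 ≈ 1.5562e-5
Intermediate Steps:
z(C) = 4 + 5*C² (z(C) = (5*C)*C + 4 = 5*C² + 4 = 4 + 5*C²)
l(M) = 84 (l(M) = 4 + 5*4² = 4 + 5*16 = 4 + 80 = 84)
1/((t*l(1))*17) = 1/((45*84)*17) = 1/(3780*17) = 1/64260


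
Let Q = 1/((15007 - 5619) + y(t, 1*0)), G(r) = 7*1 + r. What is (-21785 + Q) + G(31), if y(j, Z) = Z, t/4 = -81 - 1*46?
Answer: -204160835/9388 ≈ -21747.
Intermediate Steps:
G(r) = 7 + r
t = -508 (t = 4*(-81 - 1*46) = 4*(-81 - 46) = 4*(-127) = -508)
Q = 1/9388 (Q = 1/((15007 - 5619) + 1*0) = 1/(9388 + 0) = 1/9388 ≈ 0.00010652)
(-21785 + Q) + G(31) = (-21785 + 1/9388) + (7 + 31) = -204517579/9388 + 38 = -204160835/9388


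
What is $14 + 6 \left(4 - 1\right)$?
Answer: $32$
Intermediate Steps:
$14 + 6 \left(4 - 1\right) = 14 + 6 \cdot 3 = 14 + 18 = 32$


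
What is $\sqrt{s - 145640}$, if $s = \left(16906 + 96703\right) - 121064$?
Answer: $i \sqrt{153095} \approx 391.27 i$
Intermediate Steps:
$s = -7455$ ($s = 113609 - 121064 = -7455$)
$\sqrt{s - 145640} = \sqrt{-7455 - 145640} = \sqrt{-153095} = i \sqrt{153095}$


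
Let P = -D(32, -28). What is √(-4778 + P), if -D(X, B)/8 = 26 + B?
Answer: I*√4794 ≈ 69.239*I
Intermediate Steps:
D(X, B) = -208 - 8*B (D(X, B) = -8*(26 + B) = -208 - 8*B)
P = -16 (P = -(-208 - 8*(-28)) = -(-208 + 224) = -1*16 = -16)
√(-4778 + P) = √(-4778 - 16) = √(-4794) = I*√4794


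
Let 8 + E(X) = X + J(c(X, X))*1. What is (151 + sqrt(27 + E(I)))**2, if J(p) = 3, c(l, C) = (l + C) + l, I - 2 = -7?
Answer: (151 + sqrt(17))**2 ≈ 24063.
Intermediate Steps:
I = -5 (I = 2 - 7 = -5)
c(l, C) = C + 2*l (c(l, C) = (C + l) + l = C + 2*l)
E(X) = -5 + X (E(X) = -8 + (X + 3*1) = -8 + (X + 3) = -8 + (3 + X) = -5 + X)
(151 + sqrt(27 + E(I)))**2 = (151 + sqrt(27 + (-5 - 5)))**2 = (151 + sqrt(27 - 10))**2 = (151 + sqrt(17))**2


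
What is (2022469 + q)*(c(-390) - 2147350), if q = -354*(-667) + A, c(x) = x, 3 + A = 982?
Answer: -4852960280840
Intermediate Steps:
A = 979 (A = -3 + 982 = 979)
q = 237097 (q = -354*(-667) + 979 = 236118 + 979 = 237097)
(2022469 + q)*(c(-390) - 2147350) = (2022469 + 237097)*(-390 - 2147350) = 2259566*(-2147740) = -4852960280840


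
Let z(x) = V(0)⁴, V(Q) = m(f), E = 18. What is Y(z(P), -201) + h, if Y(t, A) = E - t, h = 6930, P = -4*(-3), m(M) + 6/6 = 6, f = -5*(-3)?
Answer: 6323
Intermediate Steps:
f = 15
m(M) = 5 (m(M) = -1 + 6 = 5)
V(Q) = 5
P = 12
z(x) = 625 (z(x) = 5⁴ = 625)
Y(t, A) = 18 - t
Y(z(P), -201) + h = (18 - 1*625) + 6930 = (18 - 625) + 6930 = -607 + 6930 = 6323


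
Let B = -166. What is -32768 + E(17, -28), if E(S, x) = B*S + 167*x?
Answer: -40266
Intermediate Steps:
E(S, x) = -166*S + 167*x
-32768 + E(17, -28) = -32768 + (-166*17 + 167*(-28)) = -32768 + (-2822 - 4676) = -32768 - 7498 = -40266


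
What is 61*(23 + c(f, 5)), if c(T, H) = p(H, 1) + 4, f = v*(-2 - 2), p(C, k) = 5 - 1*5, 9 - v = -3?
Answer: 1647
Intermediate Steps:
v = 12 (v = 9 - 1*(-3) = 9 + 3 = 12)
p(C, k) = 0 (p(C, k) = 5 - 5 = 0)
f = -48 (f = 12*(-2 - 2) = 12*(-4) = -48)
c(T, H) = 4 (c(T, H) = 0 + 4 = 4)
61*(23 + c(f, 5)) = 61*(23 + 4) = 61*27 = 1647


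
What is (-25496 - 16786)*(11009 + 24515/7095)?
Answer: -220242343356/473 ≈ -4.6563e+8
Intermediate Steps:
(-25496 - 16786)*(11009 + 24515/7095) = -42282*(11009 + 24515*(1/7095)) = -42282*(11009 + 4903/1419) = -42282*15626674/1419 = -220242343356/473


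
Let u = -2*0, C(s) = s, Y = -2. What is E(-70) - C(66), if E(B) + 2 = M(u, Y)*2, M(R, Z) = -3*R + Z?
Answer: -72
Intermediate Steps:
u = 0
M(R, Z) = Z - 3*R
E(B) = -6 (E(B) = -2 + (-2 - 3*0)*2 = -2 + (-2 + 0)*2 = -2 - 2*2 = -2 - 4 = -6)
E(-70) - C(66) = -6 - 1*66 = -6 - 66 = -72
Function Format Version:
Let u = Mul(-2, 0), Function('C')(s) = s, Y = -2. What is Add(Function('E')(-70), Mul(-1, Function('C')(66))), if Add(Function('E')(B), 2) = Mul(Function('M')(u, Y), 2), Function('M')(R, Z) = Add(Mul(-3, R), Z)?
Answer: -72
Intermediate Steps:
u = 0
Function('M')(R, Z) = Add(Z, Mul(-3, R))
Function('E')(B) = -6 (Function('E')(B) = Add(-2, Mul(Add(-2, Mul(-3, 0)), 2)) = Add(-2, Mul(Add(-2, 0), 2)) = Add(-2, Mul(-2, 2)) = Add(-2, -4) = -6)
Add(Function('E')(-70), Mul(-1, Function('C')(66))) = Add(-6, Mul(-1, 66)) = Add(-6, -66) = -72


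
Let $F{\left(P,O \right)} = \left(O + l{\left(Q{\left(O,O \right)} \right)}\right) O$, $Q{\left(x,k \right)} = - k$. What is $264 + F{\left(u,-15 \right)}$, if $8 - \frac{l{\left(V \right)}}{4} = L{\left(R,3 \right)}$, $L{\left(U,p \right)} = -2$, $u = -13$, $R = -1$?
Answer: $-111$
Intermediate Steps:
$l{\left(V \right)} = 40$ ($l{\left(V \right)} = 32 - -8 = 32 + 8 = 40$)
$F{\left(P,O \right)} = O \left(40 + O\right)$ ($F{\left(P,O \right)} = \left(O + 40\right) O = \left(40 + O\right) O = O \left(40 + O\right)$)
$264 + F{\left(u,-15 \right)} = 264 - 15 \left(40 - 15\right) = 264 - 375 = -111$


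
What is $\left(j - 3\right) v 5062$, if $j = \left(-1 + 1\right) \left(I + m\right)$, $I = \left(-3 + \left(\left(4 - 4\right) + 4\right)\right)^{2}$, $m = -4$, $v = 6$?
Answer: $-91116$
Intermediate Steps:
$I = 1$ ($I = \left(-3 + \left(0 + 4\right)\right)^{2} = \left(-3 + 4\right)^{2} = 1^{2} = 1$)
$j = 0$ ($j = \left(-1 + 1\right) \left(1 - 4\right) = 0 \left(-3\right) = 0$)
$\left(j - 3\right) v 5062 = \left(0 - 3\right) 6 \cdot 5062 = \left(-3\right) 6 \cdot 5062 = \left(-18\right) 5062 = -91116$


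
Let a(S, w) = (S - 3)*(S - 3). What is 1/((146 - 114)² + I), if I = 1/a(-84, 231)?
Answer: 7569/7750657 ≈ 0.00097656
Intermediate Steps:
a(S, w) = (-3 + S)² (a(S, w) = (-3 + S)*(-3 + S) = (-3 + S)²)
I = 1/7569 (I = 1/((-3 - 84)²) = 1/((-87)²) = 1/7569 ≈ 0.00013212)
1/((146 - 114)² + I) = 1/((146 - 114)² + 1/7569) = 1/(32² + 1/7569) = 1/(1024 + 1/7569) = 1/(7750657/7569) = 7569/7750657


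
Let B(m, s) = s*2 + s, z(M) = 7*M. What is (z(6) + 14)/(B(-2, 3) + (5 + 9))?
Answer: 56/23 ≈ 2.4348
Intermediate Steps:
B(m, s) = 3*s (B(m, s) = 2*s + s = 3*s)
(z(6) + 14)/(B(-2, 3) + (5 + 9)) = (7*6 + 14)/(3*3 + (5 + 9)) = (42 + 14)/(9 + 14) = 56/23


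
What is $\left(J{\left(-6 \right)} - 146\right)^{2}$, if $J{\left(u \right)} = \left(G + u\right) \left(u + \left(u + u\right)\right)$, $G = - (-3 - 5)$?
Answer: $33124$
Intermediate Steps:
$G = 8$ ($G = \left(-1\right) \left(-8\right) = 8$)
$J{\left(u \right)} = 3 u \left(8 + u\right)$ ($J{\left(u \right)} = \left(8 + u\right) \left(u + \left(u + u\right)\right) = \left(8 + u\right) \left(u + 2 u\right) = \left(8 + u\right) 3 u = 3 u \left(8 + u\right)$)
$\left(J{\left(-6 \right)} - 146\right)^{2} = \left(3 \left(-6\right) \left(8 - 6\right) - 146\right)^{2} = \left(3 \left(-6\right) 2 - 146\right)^{2} = \left(-36 - 146\right)^{2} = \left(-182\right)^{2} = 33124$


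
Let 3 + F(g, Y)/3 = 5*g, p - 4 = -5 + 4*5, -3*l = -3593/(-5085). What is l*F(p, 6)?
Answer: -330556/5085 ≈ -65.006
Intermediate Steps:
l = -3593/15255 (l = -(-3593)/(3*(-5085)) = -(-3593)*(-1)/(3*5085) = -⅓*3593/5085 = -3593/15255 ≈ -0.23553)
p = 19 (p = 4 + (-5 + 4*5) = 4 + (-5 + 20) = 4 + 15 = 19)
F(g, Y) = -9 + 15*g (F(g, Y) = -9 + 3*(5*g) = -9 + 15*g)
l*F(p, 6) = -3593*(-9 + 15*19)/15255 = -3593*(-9 + 285)/15255 = -3593/15255*276 = -330556/5085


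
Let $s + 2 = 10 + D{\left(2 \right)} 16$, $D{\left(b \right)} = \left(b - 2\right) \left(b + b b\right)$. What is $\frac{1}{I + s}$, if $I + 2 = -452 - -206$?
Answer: $- \frac{1}{240} \approx -0.0041667$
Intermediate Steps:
$D{\left(b \right)} = \left(-2 + b\right) \left(b + b^{2}\right)$
$I = -248$ ($I = -2 - 246 = -248$)
$s = 8$ ($s = -2 + \left(10 + 2 \left(-2 + 2^{2} - 2\right) 16\right) = -2 + \left(10 + 2 \left(-2 + 4 - 2\right) 16\right) = -2 + \left(10 + 2 \cdot 0 \cdot 16\right) = -2 + \left(10 + 0 \cdot 16\right) = -2 + \left(10 + 0\right) = -2 + 10 = 8$)
$\frac{1}{I + s} = \frac{1}{-248 + 8} = \frac{1}{-240} = - \frac{1}{240}$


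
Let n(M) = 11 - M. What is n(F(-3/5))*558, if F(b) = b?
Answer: 32364/5 ≈ 6472.8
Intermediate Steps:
n(F(-3/5))*558 = (11 - (-3)/5)*558 = (11 - 1*(-⅗))*558 = (11 + ⅗)*558 = (58/5)*558 = 32364/5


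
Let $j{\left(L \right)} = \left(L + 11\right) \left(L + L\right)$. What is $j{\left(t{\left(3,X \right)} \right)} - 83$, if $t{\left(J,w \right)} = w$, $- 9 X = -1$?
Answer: $- \frac{6523}{81} \approx -80.531$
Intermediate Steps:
$X = \frac{1}{9}$ ($X = \left(- \frac{1}{9}\right) \left(-1\right) = \frac{1}{9} \approx 0.11111$)
$j{\left(L \right)} = 2 L \left(11 + L\right)$ ($j{\left(L \right)} = \left(11 + L\right) 2 L = 2 L \left(11 + L\right)$)
$j{\left(t{\left(3,X \right)} \right)} - 83 = 2 \cdot \frac{1}{9} \left(11 + \frac{1}{9}\right) - 83 = 2 \cdot \frac{1}{9} \cdot \frac{100}{9} - 83 = \frac{200}{81} - 83 = - \frac{6523}{81}$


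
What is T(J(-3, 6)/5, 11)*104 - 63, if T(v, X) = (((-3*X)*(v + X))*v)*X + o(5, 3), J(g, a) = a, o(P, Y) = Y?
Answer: -13811007/25 ≈ -5.5244e+5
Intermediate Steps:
T(v, X) = 3 - 3*v*X²*(X + v) (T(v, X) = (((-3*X)*(v + X))*v)*X + 3 = (((-3*X)*(X + v))*v)*X + 3 = ((-3*X*(X + v))*v)*X + 3 = (-3*X*v*(X + v))*X + 3 = -3*v*X²*(X + v) + 3 = 3 - 3*v*X²*(X + v))
T(J(-3, 6)/5, 11)*104 - 63 = (3 - 3*6/5*11³ - 3*11²*(6/5)²)*104 - 63 = (3 - 3*6*(⅕)*1331 - 3*121*(6*(⅕))²)*104 - 63 = (3 - 3*6/5*1331 - 3*121*(6/5)²)*104 - 63 = (3 - 23958/5 - 3*121*36/25)*104 - 63 = (3 - 23958/5 - 13068/25)*104 - 63 = -132783/25*104 - 63 = -13809432/25 - 63 = -13811007/25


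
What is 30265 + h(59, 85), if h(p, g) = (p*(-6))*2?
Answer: 29557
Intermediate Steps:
h(p, g) = -12*p (h(p, g) = -6*p*2 = -12*p)
30265 + h(59, 85) = 30265 - 12*59 = 30265 - 708 = 29557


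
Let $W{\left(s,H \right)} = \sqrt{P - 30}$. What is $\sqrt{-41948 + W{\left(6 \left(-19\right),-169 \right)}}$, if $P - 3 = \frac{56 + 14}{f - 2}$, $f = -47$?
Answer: $\frac{\sqrt{-2055452 + 7 i \sqrt{1393}}}{7} \approx 0.013016 + 204.81 i$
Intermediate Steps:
$P = \frac{11}{7}$ ($P = 3 + \frac{56 + 14}{-47 - 2} = 3 + \frac{70}{-49} = 3 + 70 \left(- \frac{1}{49}\right) = 3 - \frac{10}{7} = \frac{11}{7} \approx 1.5714$)
$W{\left(s,H \right)} = \frac{i \sqrt{1393}}{7}$ ($W{\left(s,H \right)} = \sqrt{\frac{11}{7} - 30} = \sqrt{- \frac{199}{7}} = \frac{i \sqrt{1393}}{7}$)
$\sqrt{-41948 + W{\left(6 \left(-19\right),-169 \right)}} = \sqrt{-41948 + \frac{i \sqrt{1393}}{7}}$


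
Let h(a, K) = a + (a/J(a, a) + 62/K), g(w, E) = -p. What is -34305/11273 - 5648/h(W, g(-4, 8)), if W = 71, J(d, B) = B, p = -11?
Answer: -364832707/4813571 ≈ -75.792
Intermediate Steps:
g(w, E) = 11 (g(w, E) = -1*(-11) = 11)
h(a, K) = 1 + a + 62/K (h(a, K) = a + (a/a + 62/K) = a + (1 + 62/K) = 1 + a + 62/K)
-34305/11273 - 5648/h(W, g(-4, 8)) = -34305/11273 - 5648/(1 + 71 + 62/11) = -34305/11273 - 5648/854/11 = -34305/11273 - 5648*11/854 = -34305/11273 - 31064/427 = -364832707/4813571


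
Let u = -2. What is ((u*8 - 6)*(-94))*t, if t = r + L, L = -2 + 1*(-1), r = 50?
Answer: 97196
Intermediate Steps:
L = -3 (L = -2 - 1 = -3)
t = 47 (t = 50 - 3 = 47)
((u*8 - 6)*(-94))*t = ((-2*8 - 6)*(-94))*47 = ((-16 - 6)*(-94))*47 = -22*(-94)*47 = 2068*47 = 97196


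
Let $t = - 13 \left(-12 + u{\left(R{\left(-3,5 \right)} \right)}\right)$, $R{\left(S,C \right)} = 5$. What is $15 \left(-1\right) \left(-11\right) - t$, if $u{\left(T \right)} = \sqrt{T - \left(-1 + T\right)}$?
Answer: $22$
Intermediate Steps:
$u{\left(T \right)} = 1$ ($u{\left(T \right)} = \sqrt{1} = 1$)
$t = 143$ ($t = - 13 \left(-12 + 1\right) = \left(-13\right) \left(-11\right) = 143$)
$15 \left(-1\right) \left(-11\right) - t = 15 \left(-1\right) \left(-11\right) - 143 = \left(-15\right) \left(-11\right) - 143 = 165 - 143 = 22$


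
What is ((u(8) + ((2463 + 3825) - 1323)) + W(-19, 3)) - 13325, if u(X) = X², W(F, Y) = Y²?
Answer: -8287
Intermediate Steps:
((u(8) + ((2463 + 3825) - 1323)) + W(-19, 3)) - 13325 = ((8² + ((2463 + 3825) - 1323)) + 3²) - 13325 = ((64 + (6288 - 1323)) + 9) - 13325 = ((64 + 4965) + 9) - 13325 = (5029 + 9) - 13325 = 5038 - 13325 = -8287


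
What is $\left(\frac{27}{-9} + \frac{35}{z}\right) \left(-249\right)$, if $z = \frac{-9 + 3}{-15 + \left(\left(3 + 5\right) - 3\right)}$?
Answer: $-13778$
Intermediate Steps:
$z = \frac{3}{5}$ ($z = - \frac{6}{-15 + \left(8 - 3\right)} = - \frac{6}{-15 + 5} = - \frac{6}{-10} = \left(-6\right) \left(- \frac{1}{10}\right) = \frac{3}{5} \approx 0.6$)
$\left(\frac{27}{-9} + \frac{35}{z}\right) \left(-249\right) = \left(\frac{27}{-9} + \frac{35}{\frac{3}{5}}\right) \left(-249\right) = \left(27 \left(- \frac{1}{9}\right) + 35 \cdot \frac{5}{3}\right) \left(-249\right) = \left(-3 + \frac{175}{3}\right) \left(-249\right) = \frac{166}{3} \left(-249\right) = -13778$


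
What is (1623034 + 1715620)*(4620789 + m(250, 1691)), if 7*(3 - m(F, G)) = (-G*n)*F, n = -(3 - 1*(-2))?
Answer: 100933499965276/7 ≈ 1.4419e+13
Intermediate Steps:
n = -5 (n = -(3 + 2) = -1*5 = -5)
m(F, G) = 3 - 5*F*G/7 (m(F, G) = 3 - (-G*(-5))*F/7 = 3 - (-(-5)*G)*F/7 = 3 - 5*G*F/7 = 3 - 5*F*G/7)
(1623034 + 1715620)*(4620789 + m(250, 1691)) = (1623034 + 1715620)*(4620789 + (3 - 5/7*250*1691)) = 3338654*(4620789 + (3 - 2113750/7)) = 3338654*(4620789 - 2113729/7) = 3338654*(30231794/7) = 100933499965276/7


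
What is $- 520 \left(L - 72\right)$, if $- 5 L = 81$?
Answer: $45864$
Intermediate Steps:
$L = - \frac{81}{5}$ ($L = \left(- \frac{1}{5}\right) 81 = - \frac{81}{5} \approx -16.2$)
$- 520 \left(L - 72\right) = - 520 \left(- \frac{81}{5} - 72\right) = \left(-520\right) \left(- \frac{441}{5}\right) = 45864$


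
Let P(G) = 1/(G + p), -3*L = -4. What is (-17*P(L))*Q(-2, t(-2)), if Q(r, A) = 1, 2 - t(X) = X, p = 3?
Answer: -51/13 ≈ -3.9231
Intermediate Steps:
L = 4/3 (L = -⅓*(-4) = 4/3 ≈ 1.3333)
P(G) = 1/(3 + G) (P(G) = 1/(G + 3) = 1/(3 + G))
t(X) = 2 - X
(-17*P(L))*Q(-2, t(-2)) = -17/(3 + 4/3)*1 = -17/13/3*1 = -17*3/13*1 = -51/13*1 = -51/13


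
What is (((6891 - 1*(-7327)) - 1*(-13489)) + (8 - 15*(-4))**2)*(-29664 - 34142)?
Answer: -2062911786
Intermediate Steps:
(((6891 - 1*(-7327)) - 1*(-13489)) + (8 - 15*(-4))**2)*(-29664 - 34142) = (((6891 + 7327) + 13489) + (8 + 60)**2)*(-63806) = ((14218 + 13489) + 68**2)*(-63806) = (27707 + 4624)*(-63806) = 32331*(-63806) = -2062911786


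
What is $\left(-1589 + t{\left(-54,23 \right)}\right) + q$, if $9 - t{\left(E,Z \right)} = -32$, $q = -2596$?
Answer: $-4144$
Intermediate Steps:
$t{\left(E,Z \right)} = 41$ ($t{\left(E,Z \right)} = 9 - -32 = 9 + 32 = 41$)
$\left(-1589 + t{\left(-54,23 \right)}\right) + q = \left(-1589 + 41\right) - 2596 = -1548 - 2596 = -4144$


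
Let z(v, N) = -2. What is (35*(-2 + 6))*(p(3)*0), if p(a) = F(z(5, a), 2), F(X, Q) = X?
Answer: 0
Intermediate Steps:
p(a) = -2
(35*(-2 + 6))*(p(3)*0) = (35*(-2 + 6))*(-2*0) = (35*4)*0 = 140*0 = 0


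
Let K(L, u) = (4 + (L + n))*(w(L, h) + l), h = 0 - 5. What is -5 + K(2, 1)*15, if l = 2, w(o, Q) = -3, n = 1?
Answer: -110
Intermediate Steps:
h = -5
K(L, u) = -5 - L (K(L, u) = (4 + (L + 1))*(-3 + 2) = (4 + (1 + L))*(-1) = (5 + L)*(-1) = -5 - L)
-5 + K(2, 1)*15 = -5 + (-5 - 1*2)*15 = -5 + (-5 - 2)*15 = -5 - 7*15 = -5 - 105 = -110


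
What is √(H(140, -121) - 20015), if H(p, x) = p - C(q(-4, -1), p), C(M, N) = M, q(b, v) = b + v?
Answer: I*√19870 ≈ 140.96*I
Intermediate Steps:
H(p, x) = 5 + p (H(p, x) = p - (-4 - 1) = p - 1*(-5) = p + 5 = 5 + p)
√(H(140, -121) - 20015) = √((5 + 140) - 20015) = √(145 - 20015) = √(-19870) = I*√19870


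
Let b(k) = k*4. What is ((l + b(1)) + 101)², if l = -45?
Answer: 3600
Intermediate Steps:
b(k) = 4*k
((l + b(1)) + 101)² = ((-45 + 4*1) + 101)² = ((-45 + 4) + 101)² = (-41 + 101)² = 60² = 3600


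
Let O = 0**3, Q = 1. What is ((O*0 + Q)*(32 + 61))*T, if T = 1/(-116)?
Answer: -93/116 ≈ -0.80172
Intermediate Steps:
O = 0
T = -1/116 ≈ -0.0086207
((O*0 + Q)*(32 + 61))*T = ((0*0 + 1)*(32 + 61))*(-1/116) = ((0 + 1)*93)*(-1/116) = (1*93)*(-1/116) = 93*(-1/116) = -93/116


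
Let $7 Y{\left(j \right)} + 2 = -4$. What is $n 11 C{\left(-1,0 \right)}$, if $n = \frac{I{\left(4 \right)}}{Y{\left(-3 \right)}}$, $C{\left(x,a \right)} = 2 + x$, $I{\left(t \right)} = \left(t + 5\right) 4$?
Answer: $-462$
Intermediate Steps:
$I{\left(t \right)} = 20 + 4 t$ ($I{\left(t \right)} = \left(5 + t\right) 4 = 20 + 4 t$)
$Y{\left(j \right)} = - \frac{6}{7}$ ($Y{\left(j \right)} = - \frac{2}{7} + \frac{1}{7} \left(-4\right) = - \frac{2}{7} - \frac{4}{7} = - \frac{6}{7}$)
$n = -42$ ($n = \frac{20 + 4 \cdot 4}{- \frac{6}{7}} = \left(20 + 16\right) \left(- \frac{7}{6}\right) = 36 \left(- \frac{7}{6}\right) = -42$)
$n 11 C{\left(-1,0 \right)} = \left(-42\right) 11 \left(2 - 1\right) = \left(-462\right) 1 = -462$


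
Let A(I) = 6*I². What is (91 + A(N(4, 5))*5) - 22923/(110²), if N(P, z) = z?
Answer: 10153177/12100 ≈ 839.11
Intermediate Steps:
(91 + A(N(4, 5))*5) - 22923/(110²) = (91 + (6*5²)*5) - 22923/(110²) = (91 + (6*25)*5) - 22923/12100 = (91 + 150*5) - 22923/12100 = (91 + 750) - 1*22923/12100 = 841 - 22923/12100 = 10153177/12100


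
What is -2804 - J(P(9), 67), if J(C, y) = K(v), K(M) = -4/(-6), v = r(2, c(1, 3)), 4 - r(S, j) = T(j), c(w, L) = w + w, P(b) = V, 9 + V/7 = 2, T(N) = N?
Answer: -8414/3 ≈ -2804.7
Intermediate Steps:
V = -49 (V = -63 + 7*2 = -63 + 14 = -49)
P(b) = -49
c(w, L) = 2*w
r(S, j) = 4 - j
v = 2 (v = 4 - 2 = 2)
K(M) = 2/3 (K(M) = -4*(-1/6) = 2/3)
J(C, y) = 2/3
-2804 - J(P(9), 67) = -2804 - 1*2/3 = -2804 - 2/3 = -8414/3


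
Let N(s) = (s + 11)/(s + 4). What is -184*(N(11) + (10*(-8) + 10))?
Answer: 189152/15 ≈ 12610.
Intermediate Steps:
N(s) = (11 + s)/(4 + s)
-184*(N(11) + (10*(-8) + 10)) = -184*((11 + 11)/(4 + 11) + (10*(-8) + 10)) = -184*(22/15 + (-80 + 10)) = -184*((1/15)*22 - 70) = -184*(22/15 - 70) = -184*(-1028/15) = 189152/15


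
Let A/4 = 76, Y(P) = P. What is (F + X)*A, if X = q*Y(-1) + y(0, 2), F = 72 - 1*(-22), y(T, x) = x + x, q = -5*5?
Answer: 37392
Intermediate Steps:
q = -25
A = 304 (A = 4*76 = 304)
y(T, x) = 2*x
F = 94 (F = 72 + 22 = 94)
X = 29 (X = -25*(-1) + 2*2 = 25 + 4 = 29)
(F + X)*A = (94 + 29)*304 = 123*304 = 37392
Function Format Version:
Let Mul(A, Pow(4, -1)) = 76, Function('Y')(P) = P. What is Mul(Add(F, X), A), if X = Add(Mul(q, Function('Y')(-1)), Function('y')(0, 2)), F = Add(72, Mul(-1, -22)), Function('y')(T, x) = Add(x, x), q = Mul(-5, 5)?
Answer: 37392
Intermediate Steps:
q = -25
A = 304 (A = Mul(4, 76) = 304)
Function('y')(T, x) = Mul(2, x)
F = 94 (F = Add(72, 22) = 94)
X = 29 (X = Add(Mul(-25, -1), Mul(2, 2)) = Add(25, 4) = 29)
Mul(Add(F, X), A) = Mul(Add(94, 29), 304) = Mul(123, 304) = 37392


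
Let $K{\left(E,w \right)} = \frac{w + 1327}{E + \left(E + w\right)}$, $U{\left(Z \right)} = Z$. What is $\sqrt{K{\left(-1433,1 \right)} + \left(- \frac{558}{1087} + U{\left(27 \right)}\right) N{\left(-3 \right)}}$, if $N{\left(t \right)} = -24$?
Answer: $\frac{2 i \sqrt{1542422529770370}}{3114255} \approx 25.222 i$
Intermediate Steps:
$K{\left(E,w \right)} = \frac{1327 + w}{w + 2 E}$
$\sqrt{K{\left(-1433,1 \right)} + \left(- \frac{558}{1087} + U{\left(27 \right)}\right) N{\left(-3 \right)}} = \sqrt{\frac{1327 + 1}{1 + 2 \left(-1433\right)} + \left(- \frac{558}{1087} + 27\right) \left(-24\right)} = \sqrt{\frac{1}{1 - 2866} \cdot 1328 + \left(\left(-558\right) \frac{1}{1087} + 27\right) \left(-24\right)} = \sqrt{\frac{1}{-2865} \cdot 1328 + \left(- \frac{558}{1087} + 27\right) \left(-24\right)} = \sqrt{\left(- \frac{1}{2865}\right) 1328 + \frac{28791}{1087} \left(-24\right)} = \sqrt{- \frac{1328}{2865} - \frac{690984}{1087}} = \sqrt{- \frac{1981112696}{3114255}} = \frac{2 i \sqrt{1542422529770370}}{3114255}$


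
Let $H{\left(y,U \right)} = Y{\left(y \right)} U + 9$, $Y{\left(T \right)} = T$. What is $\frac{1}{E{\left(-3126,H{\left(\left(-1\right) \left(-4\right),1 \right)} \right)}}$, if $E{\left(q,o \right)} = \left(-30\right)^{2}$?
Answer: $\frac{1}{900} \approx 0.0011111$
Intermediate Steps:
$H{\left(y,U \right)} = 9 + U y$ ($H{\left(y,U \right)} = y U + 9 = U y + 9 = 9 + U y$)
$E{\left(q,o \right)} = 900$
$\frac{1}{E{\left(-3126,H{\left(\left(-1\right) \left(-4\right),1 \right)} \right)}} = \frac{1}{900}$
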